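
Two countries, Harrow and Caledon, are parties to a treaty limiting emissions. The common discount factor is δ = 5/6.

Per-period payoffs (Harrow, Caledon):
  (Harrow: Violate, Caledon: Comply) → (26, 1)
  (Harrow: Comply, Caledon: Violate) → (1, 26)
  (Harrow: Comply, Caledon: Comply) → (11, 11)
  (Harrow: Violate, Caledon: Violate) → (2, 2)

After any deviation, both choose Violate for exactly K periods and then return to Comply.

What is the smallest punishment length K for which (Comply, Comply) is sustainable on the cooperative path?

IC: δ(1−δ^K)/(1−δ) ≥ (26−11)/(11−2) = 5/3.
With δ = 5/6: need 1 − δ^K ≥ 5/3·(1−5/6)/(5/6), i.e. δ^K ≤ 0.6667.
Since (5/6)^2 = 0.6944 and (5/6)^3 = 0.5787, the smallest such K is 3.

3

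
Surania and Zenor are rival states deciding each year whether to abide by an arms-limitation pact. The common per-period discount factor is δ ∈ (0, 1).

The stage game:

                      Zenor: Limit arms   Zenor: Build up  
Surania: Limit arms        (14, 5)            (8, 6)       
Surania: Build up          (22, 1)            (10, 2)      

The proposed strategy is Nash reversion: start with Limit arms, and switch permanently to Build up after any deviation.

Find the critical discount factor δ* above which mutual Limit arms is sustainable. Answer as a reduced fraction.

Surania's threshold: (22−14)/(22−10) = 2/3.
Zenor's threshold: (6−5)/(6−2) = 1/4.
2/3 > 1/4, so Surania binds and δ* = 2/3.

2/3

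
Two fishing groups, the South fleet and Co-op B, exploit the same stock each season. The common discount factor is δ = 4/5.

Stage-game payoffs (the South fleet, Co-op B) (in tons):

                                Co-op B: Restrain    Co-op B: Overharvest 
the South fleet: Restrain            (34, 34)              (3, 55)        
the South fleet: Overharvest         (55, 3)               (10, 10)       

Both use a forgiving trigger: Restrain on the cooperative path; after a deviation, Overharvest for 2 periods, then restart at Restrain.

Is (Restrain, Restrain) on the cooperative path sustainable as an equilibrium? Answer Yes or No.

Yes

A one-shot deviation gives 55 now, then 10 for 2 periods, then back to 34.
Gain from deviating: (55−34) today; loss: (34−10) in each of the next 2 periods.
No-deviation condition: (34−10)(δ+…+δ^2) ≥ 55−34, i.e. δ+…+δ^2 ≥ 7/8.
At δ = 4/5: δ+…+δ^2 = 1.4400 ≥ 0.8750.
So cooperation is sustainable.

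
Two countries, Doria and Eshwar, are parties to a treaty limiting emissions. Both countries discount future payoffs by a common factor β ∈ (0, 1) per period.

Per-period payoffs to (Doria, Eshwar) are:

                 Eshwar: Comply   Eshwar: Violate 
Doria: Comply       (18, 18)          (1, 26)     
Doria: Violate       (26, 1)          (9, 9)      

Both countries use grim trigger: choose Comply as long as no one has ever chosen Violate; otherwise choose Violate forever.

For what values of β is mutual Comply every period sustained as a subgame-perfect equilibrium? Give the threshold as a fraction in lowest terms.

8/17

18/(1−β) ≥ 26 + 9β/(1−β)
18 ≥ 26 − 17β
β ≥ 8/17.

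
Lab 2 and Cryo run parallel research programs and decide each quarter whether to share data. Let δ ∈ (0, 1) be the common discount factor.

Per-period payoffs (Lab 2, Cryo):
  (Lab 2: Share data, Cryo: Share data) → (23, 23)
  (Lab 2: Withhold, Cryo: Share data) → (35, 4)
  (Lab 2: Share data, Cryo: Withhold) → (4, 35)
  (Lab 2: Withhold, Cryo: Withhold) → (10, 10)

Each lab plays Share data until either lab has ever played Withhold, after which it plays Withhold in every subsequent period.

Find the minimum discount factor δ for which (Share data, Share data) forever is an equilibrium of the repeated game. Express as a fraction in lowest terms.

Under grim trigger the critical discount factor is (T−C)/(T−P) with T = 35, C = 23, P = 10.
δ* = (35−23)/(35−10) = 12/25.

12/25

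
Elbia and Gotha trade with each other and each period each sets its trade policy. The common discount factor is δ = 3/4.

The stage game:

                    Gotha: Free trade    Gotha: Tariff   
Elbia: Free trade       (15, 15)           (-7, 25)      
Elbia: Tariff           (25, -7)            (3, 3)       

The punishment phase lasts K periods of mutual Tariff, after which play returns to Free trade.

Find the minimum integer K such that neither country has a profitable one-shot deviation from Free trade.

IC: δ(1−δ^K)/(1−δ) ≥ (25−15)/(15−3) = 5/6.
With δ = 3/4: need 1 − δ^K ≥ 5/6·(1−3/4)/(3/4), i.e. δ^K ≤ 0.7222.
Since (3/4)^1 = 0.7500 and (3/4)^2 = 0.5625, the smallest such K is 2.

2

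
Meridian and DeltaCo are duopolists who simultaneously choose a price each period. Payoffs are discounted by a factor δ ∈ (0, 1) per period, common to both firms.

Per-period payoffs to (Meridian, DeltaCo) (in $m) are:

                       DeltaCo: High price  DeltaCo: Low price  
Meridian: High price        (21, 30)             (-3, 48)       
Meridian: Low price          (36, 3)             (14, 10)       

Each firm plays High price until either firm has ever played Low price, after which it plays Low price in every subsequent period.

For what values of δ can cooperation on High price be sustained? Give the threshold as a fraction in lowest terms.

15/22

Meridian's threshold: (36−21)/(36−14) = 15/22.
DeltaCo's threshold: (48−30)/(48−10) = 9/19.
15/22 > 9/19, so Meridian binds and δ* = 15/22.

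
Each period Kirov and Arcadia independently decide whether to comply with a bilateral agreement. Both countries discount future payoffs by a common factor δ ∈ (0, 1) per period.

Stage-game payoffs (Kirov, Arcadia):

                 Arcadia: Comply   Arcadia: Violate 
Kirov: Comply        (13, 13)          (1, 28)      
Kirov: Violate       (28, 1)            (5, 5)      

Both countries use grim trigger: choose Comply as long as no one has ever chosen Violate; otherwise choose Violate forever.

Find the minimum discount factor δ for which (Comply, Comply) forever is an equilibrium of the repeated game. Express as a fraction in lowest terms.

15/23

Cooperation forever yields 13 each period: 13/(1−δ).
Deviating yields 28 once, then 5 forever: 28 + 5δ/(1−δ).
No profitable deviation requires 13/(1−δ) ≥ 28 + 5δ/(1−δ).
Multiplying by (1−δ): 13 ≥ 28(1−δ) + 5δ = 28 − 23δ.
So 23δ ≥ 15, i.e. δ ≥ 15/23.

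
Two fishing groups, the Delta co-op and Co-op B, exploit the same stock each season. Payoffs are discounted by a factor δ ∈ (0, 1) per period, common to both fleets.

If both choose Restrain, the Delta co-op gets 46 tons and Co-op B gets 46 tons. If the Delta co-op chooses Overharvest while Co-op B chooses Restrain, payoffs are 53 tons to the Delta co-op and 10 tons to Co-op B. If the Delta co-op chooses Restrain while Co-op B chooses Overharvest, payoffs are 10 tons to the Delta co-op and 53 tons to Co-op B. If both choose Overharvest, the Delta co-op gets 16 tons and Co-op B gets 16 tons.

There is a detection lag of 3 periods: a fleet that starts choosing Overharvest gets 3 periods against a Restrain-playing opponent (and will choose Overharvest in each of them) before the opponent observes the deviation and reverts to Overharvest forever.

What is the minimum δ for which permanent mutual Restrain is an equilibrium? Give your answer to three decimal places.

A deviator earns 53 for 3 periods, then 16 forever; cooperating earns 46 forever. Multiplying the IC by (1−δ):
46 ≥ 53(1−δ^3) + 16δ^3, so 37·δ^3 ≥ 7 and δ^3 ≥ 7/37.
δ ≥ (7/37)^(1/3) ≈ 0.574.

0.574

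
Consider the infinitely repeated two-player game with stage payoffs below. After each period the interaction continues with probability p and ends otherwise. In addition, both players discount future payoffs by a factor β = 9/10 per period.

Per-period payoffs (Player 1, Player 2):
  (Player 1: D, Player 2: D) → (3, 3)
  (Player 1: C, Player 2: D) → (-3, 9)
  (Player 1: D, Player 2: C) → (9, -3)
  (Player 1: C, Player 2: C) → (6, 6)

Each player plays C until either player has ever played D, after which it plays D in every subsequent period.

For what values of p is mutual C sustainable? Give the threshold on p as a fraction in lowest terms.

5/9

With continuation probability p and discount β, the effective per-period discount factor is βp.
Grim-trigger IC: βp ≥ (9−6)/(9−3) = 1/2.
So p ≥ (1/2)/(9/10) = 5/9.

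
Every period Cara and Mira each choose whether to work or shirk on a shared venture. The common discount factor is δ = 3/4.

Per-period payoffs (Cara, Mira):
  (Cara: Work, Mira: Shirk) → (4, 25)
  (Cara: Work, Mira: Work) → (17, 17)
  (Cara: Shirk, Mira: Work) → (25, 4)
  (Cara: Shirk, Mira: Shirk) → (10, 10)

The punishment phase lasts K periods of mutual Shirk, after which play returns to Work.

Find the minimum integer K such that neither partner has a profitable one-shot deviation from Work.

2

IC: δ(1−δ^K)/(1−δ) ≥ (25−17)/(17−10) = 8/7.
With δ = 3/4: need 1 − δ^K ≥ 8/7·(1−3/4)/(3/4), i.e. δ^K ≤ 0.6190.
Since (3/4)^1 = 0.7500 and (3/4)^2 = 0.5625, the smallest such K is 2.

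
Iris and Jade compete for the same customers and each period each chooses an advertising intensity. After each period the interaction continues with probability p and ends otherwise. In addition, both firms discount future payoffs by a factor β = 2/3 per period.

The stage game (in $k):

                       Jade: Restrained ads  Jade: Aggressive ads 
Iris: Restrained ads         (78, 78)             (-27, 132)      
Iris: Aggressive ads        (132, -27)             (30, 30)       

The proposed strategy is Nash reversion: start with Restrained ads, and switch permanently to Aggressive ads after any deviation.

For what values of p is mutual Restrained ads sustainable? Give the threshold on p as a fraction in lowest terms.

27/34

With continuation probability p and discount β, the effective per-period discount factor is βp.
Grim-trigger IC: βp ≥ (132−78)/(132−30) = 9/17.
So p ≥ (9/17)/(2/3) = 27/34.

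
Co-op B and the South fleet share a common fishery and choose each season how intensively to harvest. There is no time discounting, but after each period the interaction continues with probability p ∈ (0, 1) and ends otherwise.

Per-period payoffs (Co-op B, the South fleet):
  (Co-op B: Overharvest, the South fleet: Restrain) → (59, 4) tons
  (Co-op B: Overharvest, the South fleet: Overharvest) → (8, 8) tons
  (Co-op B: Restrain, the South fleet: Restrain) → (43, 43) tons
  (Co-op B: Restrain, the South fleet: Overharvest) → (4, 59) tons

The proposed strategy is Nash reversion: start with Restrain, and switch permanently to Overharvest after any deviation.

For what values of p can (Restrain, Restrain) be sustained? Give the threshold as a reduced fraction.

Expected cooperation value is 43 + p·43 + p²·43 + … = 43/(1−p); deviation gives 59 + p·8/(1−p).
43 ≥ 59(1−p) + 8p ⇒ 51p ≥ 16 ⇒ p ≥ 16/51.

16/51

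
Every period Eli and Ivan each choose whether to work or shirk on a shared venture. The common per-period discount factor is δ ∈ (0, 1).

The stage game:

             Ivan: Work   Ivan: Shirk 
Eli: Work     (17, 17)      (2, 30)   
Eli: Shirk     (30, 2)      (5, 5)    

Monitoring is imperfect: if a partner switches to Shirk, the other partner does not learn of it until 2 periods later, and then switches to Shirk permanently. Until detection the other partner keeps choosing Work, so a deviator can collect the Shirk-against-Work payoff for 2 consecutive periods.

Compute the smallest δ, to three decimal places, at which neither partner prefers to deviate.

0.721

Deviating for the 2 undetected periods gains 30−17 = 13 per period over cooperation, then loses 17−5 = 12 per period forever once punishment starts.
Gain: 13(1 + δ + … + δ^1); loss: 12·δ^2/(1−δ).
No profitable deviation ⇔ 13(1−δ^2) ≤ 12·δ^2, i.e. δ^2 ≥ 13/(13+12) = 13/25.
Hence δ ≥ (13/25)^(1/2) ≈ 0.721.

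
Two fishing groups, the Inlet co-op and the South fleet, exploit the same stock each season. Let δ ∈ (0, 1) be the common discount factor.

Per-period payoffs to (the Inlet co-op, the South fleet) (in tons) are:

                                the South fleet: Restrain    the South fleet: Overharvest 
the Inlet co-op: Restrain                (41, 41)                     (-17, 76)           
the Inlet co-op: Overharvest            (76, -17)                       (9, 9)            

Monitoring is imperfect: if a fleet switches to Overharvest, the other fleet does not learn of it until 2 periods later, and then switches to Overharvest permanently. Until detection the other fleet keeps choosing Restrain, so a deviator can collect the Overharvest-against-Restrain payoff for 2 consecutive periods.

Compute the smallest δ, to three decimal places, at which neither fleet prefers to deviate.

0.723

The best deviation is to choose Overharvest for all 2 undetected periods, earning 76 each, then 9 forever once detected.
Deviation value: 76(1−δ^2)/(1−δ) + 9δ^2/(1−δ); cooperation value: 41/(1−δ).
IC: 41 ≥ 76(1−δ^2) + 9δ^2 = 76 − 67δ^2.
So δ^2 ≥ 35/67, giving δ ≥ (35/67)^(1/2) ≈ 0.723.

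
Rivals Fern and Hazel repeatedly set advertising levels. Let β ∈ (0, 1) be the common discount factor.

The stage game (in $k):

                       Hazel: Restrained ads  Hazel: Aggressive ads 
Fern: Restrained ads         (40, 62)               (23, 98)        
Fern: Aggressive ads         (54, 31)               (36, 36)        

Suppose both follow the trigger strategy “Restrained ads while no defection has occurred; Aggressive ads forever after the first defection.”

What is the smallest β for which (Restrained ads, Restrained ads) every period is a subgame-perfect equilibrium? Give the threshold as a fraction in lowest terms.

7/9

For Fern: deviation gain 54−40 = 14, per-period punishment loss 40−36 = 4. IC gives β ≥ 14/18 = 7/9.
For Hazel: gain 36, loss 26 per period, so β ≥ 36/62 = 18/31.
The tighter constraint is Fern's, so cooperation needs β ≥ 7/9.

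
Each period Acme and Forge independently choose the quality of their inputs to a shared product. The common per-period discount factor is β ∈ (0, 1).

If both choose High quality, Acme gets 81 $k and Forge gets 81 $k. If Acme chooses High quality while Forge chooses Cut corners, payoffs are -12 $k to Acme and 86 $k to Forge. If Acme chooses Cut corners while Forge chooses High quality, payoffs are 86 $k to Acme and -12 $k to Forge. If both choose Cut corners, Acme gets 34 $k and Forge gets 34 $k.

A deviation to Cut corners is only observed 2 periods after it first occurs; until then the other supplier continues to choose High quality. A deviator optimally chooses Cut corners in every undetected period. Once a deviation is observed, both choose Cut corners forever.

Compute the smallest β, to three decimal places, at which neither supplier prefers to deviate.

A deviator earns 86 for 2 periods, then 34 forever; cooperating earns 81 forever. Multiplying the IC by (1−β):
81 ≥ 86(1−β^2) + 34β^2, so 52·β^2 ≥ 5 and β^2 ≥ 5/52.
β ≥ (5/52)^(1/2) ≈ 0.310.

0.310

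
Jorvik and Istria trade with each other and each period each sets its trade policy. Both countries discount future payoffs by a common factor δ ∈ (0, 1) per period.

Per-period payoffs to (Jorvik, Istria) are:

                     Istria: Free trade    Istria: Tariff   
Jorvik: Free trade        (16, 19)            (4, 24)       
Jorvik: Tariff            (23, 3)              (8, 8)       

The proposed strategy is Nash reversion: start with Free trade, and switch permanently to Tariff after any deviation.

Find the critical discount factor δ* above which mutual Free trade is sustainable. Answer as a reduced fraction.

Jorvik's threshold: (23−16)/(23−8) = 7/15.
Istria's threshold: (24−19)/(24−8) = 5/16.
7/15 > 5/16, so Jorvik binds and δ* = 7/15.

7/15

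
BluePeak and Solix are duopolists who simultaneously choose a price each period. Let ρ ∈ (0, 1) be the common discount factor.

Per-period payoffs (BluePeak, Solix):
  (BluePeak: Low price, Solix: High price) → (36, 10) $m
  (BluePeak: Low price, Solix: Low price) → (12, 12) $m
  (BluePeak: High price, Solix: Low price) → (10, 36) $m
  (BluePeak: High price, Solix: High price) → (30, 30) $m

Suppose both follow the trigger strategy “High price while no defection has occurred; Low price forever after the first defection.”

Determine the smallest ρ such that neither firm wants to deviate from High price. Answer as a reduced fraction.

Cooperation forever yields 30 each period: 30/(1−ρ).
Deviating yields 36 once, then 12 forever: 36 + 12ρ/(1−ρ).
No profitable deviation requires 30/(1−ρ) ≥ 36 + 12ρ/(1−ρ).
Multiplying by (1−ρ): 30 ≥ 36(1−ρ) + 12ρ = 36 − 24ρ.
So 24ρ ≥ 6, i.e. ρ ≥ 6/24 = 1/4.

1/4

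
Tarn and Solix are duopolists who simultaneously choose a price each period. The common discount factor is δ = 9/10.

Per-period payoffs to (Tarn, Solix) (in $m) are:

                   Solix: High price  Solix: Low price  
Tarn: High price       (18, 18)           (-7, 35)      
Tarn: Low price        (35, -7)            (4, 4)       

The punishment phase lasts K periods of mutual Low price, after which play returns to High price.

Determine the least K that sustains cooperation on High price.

2

No profitable deviation requires (18−4)(δ+…+δ^K) ≥ 35−18, i.e. δ+…+δ^K ≥ 17/14 ≈ 1.2143.
With δ = 9/10, the partial sums are K=1: 0.9000, K=2: 1.7100.
K = 2 is the first length at which the sum reaches 1.2143.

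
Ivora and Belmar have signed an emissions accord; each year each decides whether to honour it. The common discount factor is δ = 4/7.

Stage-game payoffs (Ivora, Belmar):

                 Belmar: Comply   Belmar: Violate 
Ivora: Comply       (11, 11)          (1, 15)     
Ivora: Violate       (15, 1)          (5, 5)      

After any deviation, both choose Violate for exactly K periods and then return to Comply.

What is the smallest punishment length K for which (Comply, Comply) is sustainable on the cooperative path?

No profitable deviation requires (11−5)(δ+…+δ^K) ≥ 15−11, i.e. δ+…+δ^K ≥ 2/3 ≈ 0.6667.
With δ = 4/7, the partial sums are K=1: 0.5714, K=2: 0.8980.
K = 2 is the first length at which the sum reaches 0.6667.

2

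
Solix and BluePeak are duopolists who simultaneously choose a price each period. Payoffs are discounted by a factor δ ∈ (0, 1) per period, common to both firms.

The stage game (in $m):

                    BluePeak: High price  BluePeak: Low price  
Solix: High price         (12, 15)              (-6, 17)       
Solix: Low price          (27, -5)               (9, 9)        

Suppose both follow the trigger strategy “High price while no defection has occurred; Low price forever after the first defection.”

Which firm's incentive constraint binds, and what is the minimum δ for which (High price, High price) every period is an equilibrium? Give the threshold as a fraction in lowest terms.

Solix's threshold: (27−12)/(27−9) = 5/6.
BluePeak's threshold: (17−15)/(17−9) = 1/4.
5/6 > 1/4, so Solix binds and δ* = 5/6.

Solix; δ ≥ 5/6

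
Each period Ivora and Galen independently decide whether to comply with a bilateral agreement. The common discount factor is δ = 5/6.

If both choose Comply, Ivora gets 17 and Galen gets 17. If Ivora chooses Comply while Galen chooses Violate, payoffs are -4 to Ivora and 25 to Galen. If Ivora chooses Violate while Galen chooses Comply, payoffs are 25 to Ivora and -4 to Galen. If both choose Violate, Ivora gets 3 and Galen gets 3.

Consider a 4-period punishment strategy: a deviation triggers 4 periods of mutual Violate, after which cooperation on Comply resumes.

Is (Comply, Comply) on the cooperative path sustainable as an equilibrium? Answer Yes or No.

Comparing payoff streams over the 5 periods until play realigns: cooperate → 17(1+δ+…+δ^4); deviate → 25 + 3(δ+…+δ^4).
Cooperation is sustained iff (17−3)(δ+…+δ^4) ≥ 25−17.
δ+…+δ^4 = 5/6·(1−(5/6)^4)/(1−5/6) = 2.5887, and (25−17)/(17−3) = 0.5714.
2.5887 ≥ 0.5714, so cooperation is sustainable.

Yes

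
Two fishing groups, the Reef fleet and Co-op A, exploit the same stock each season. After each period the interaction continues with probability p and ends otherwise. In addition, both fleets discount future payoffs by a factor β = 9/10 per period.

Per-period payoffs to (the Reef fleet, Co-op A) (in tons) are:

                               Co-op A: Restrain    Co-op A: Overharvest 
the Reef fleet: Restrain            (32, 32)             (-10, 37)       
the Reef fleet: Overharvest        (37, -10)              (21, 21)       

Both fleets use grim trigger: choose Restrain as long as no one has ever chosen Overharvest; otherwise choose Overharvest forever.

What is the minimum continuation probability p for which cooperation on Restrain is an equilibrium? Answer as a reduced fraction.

25/72

With continuation probability p and discount β, the effective per-period discount factor is βp.
Grim-trigger IC: βp ≥ (37−32)/(37−21) = 5/16.
So p ≥ (5/16)/(9/10) = 25/72.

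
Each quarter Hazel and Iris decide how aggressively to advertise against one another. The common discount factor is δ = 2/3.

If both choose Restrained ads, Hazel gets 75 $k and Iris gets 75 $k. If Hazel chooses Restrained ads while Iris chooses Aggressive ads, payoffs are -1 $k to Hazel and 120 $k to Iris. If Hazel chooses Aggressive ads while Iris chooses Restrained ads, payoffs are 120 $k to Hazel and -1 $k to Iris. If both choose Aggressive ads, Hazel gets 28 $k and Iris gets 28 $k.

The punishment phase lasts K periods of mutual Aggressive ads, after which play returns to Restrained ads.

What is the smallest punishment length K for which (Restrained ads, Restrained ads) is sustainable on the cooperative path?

2

No profitable deviation requires (75−28)(δ+…+δ^K) ≥ 120−75, i.e. δ+…+δ^K ≥ 45/47 ≈ 0.9574.
With δ = 2/3, the partial sums are K=1: 0.6667, K=2: 1.1111.
K = 2 is the first length at which the sum reaches 0.9574.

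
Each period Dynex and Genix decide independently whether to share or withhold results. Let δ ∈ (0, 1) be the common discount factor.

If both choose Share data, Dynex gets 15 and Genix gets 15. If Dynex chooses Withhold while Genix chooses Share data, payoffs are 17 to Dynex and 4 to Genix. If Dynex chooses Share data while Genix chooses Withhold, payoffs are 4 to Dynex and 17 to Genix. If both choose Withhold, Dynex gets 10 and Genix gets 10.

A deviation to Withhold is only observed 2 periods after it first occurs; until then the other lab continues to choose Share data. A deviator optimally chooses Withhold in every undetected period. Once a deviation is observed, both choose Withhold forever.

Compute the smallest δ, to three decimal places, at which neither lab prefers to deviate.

0.535

Deviating for the 2 undetected periods gains 17−15 = 2 per period over cooperation, then loses 15−10 = 5 per period forever once punishment starts.
Gain: 2(1 + δ + … + δ^1); loss: 5·δ^2/(1−δ).
No profitable deviation ⇔ 2(1−δ^2) ≤ 5·δ^2, i.e. δ^2 ≥ 2/(2+5) = 2/7.
Hence δ ≥ (2/7)^(1/2) ≈ 0.535.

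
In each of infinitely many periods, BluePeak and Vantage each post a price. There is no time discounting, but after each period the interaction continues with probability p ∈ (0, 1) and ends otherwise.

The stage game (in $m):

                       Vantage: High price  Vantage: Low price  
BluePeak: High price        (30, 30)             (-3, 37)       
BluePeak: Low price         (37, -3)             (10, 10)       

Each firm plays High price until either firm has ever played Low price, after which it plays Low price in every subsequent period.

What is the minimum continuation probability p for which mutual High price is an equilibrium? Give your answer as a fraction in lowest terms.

7/27

Expected cooperation value is 30 + p·30 + p²·30 + … = 30/(1−p); deviation gives 37 + p·10/(1−p).
30 ≥ 37(1−p) + 10p ⇒ 27p ≥ 7 ⇒ p ≥ 7/27.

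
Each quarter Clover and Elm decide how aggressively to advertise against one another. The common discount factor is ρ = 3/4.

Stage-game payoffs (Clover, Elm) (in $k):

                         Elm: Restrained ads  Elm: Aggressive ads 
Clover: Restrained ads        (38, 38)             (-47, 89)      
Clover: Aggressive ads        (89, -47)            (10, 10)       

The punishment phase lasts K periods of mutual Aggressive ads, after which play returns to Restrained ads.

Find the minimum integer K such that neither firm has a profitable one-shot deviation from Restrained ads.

IC: ρ(1−ρ^K)/(1−ρ) ≥ (89−38)/(38−10) = 51/28.
With ρ = 3/4: need 1 − ρ^K ≥ 51/28·(1−3/4)/(3/4), i.e. ρ^K ≤ 0.3929.
Since (3/4)^3 = 0.4219 and (3/4)^4 = 0.3164, the smallest such K is 4.

4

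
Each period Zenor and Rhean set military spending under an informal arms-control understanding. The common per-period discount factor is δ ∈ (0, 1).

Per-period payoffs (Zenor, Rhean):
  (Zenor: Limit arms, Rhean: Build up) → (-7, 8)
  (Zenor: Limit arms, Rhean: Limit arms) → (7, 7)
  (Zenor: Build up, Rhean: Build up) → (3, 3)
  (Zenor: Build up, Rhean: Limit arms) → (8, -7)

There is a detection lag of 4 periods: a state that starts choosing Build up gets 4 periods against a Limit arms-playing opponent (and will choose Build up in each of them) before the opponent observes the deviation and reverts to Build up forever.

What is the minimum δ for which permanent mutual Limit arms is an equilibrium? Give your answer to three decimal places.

Deviating for the 4 undetected periods gains 8−7 = 1 per period over cooperation, then loses 7−3 = 4 per period forever once punishment starts.
Gain: 1(1 + δ + … + δ^3); loss: 4·δ^4/(1−δ).
No profitable deviation ⇔ 1(1−δ^4) ≤ 4·δ^4, i.e. δ^4 ≥ 1/(1+4) = 1/5.
Hence δ ≥ (1/5)^(1/4) ≈ 0.669.

0.669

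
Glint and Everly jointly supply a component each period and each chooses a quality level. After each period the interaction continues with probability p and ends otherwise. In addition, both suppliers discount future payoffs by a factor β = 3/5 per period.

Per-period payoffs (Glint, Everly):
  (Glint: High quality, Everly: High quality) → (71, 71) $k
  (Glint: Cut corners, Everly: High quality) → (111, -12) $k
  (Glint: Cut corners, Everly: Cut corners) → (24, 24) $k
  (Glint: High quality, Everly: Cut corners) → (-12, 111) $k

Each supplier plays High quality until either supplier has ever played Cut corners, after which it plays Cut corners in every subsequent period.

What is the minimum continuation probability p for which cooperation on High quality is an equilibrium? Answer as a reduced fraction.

200/261

Expected continuation weight on next period's payoff is β·p = 3/5·p, which plays the role of the discount factor.
Cooperation requires 3/5·p ≥ (111−71)/(111−24) = 40/87, hence p ≥ 200/261.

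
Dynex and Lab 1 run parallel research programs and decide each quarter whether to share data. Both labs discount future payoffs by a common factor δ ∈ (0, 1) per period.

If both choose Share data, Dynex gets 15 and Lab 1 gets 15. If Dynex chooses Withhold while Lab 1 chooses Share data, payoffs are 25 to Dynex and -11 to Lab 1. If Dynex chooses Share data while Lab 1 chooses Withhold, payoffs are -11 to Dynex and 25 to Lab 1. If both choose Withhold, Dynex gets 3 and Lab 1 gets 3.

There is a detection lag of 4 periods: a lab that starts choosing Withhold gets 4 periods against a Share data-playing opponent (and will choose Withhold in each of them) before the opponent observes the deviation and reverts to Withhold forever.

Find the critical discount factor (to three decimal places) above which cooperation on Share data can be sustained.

0.821

A deviator earns 25 for 4 periods, then 3 forever; cooperating earns 15 forever. Multiplying the IC by (1−δ):
15 ≥ 25(1−δ^4) + 3δ^4, so 22·δ^4 ≥ 10 and δ^4 ≥ 5/11.
δ ≥ (5/11)^(1/4) ≈ 0.821.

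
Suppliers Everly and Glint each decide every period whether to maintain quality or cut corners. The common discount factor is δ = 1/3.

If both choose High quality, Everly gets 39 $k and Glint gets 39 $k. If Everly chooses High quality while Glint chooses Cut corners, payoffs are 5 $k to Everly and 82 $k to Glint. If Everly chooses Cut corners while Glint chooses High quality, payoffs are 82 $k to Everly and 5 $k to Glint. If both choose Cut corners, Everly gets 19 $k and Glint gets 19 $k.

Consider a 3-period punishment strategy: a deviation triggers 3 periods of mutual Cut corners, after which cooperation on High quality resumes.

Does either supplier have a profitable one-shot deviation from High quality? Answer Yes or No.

A one-shot deviation gives 82 now, then 19 for 3 periods, then back to 39.
Gain from deviating: (82−39) today; loss: (39−19) in each of the next 3 periods.
No-deviation condition: (39−19)(δ+…+δ^3) ≥ 82−39, i.e. δ+…+δ^3 ≥ 43/20.
At δ = 1/3: δ+…+δ^3 = 0.4815 < 2.1500.
So cooperation is not sustainable.

Yes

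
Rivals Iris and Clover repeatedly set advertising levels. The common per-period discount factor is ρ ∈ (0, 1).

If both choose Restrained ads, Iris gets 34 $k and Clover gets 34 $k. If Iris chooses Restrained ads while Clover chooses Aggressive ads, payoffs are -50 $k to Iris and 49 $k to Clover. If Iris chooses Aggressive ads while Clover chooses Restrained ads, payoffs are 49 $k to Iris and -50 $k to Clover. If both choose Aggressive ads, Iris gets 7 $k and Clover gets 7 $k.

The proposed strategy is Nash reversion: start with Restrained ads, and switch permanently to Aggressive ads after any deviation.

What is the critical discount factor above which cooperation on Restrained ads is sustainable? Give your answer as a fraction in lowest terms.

One-period gain from deviating is 49 − 34 = 15. The loss is 34 − 7 = 27 in every subsequent period, with present value 27·ρ/(1−ρ).
Deviation is unprofitable when 27·ρ/(1−ρ) ≥ 15, i.e. ρ/(1−ρ) ≥ 5/9.
Equivalently ρ ≥ 15/(15+27) = 5/14.

5/14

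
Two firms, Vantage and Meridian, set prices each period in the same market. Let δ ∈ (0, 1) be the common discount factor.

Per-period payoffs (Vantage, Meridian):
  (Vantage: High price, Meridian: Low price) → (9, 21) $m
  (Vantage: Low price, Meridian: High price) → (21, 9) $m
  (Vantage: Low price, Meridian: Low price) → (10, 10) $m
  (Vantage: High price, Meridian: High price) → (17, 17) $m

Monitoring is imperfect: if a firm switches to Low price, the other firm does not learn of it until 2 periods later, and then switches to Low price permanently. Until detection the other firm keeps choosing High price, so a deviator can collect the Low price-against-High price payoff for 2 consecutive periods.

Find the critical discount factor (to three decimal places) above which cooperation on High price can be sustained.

The best deviation is to choose Low price for all 2 undetected periods, earning 21 each, then 10 forever once detected.
Deviation value: 21(1−δ^2)/(1−δ) + 10δ^2/(1−δ); cooperation value: 17/(1−δ).
IC: 17 ≥ 21(1−δ^2) + 10δ^2 = 21 − 11δ^2.
So δ^2 ≥ 4/11, giving δ ≥ (4/11)^(1/2) ≈ 0.603.

0.603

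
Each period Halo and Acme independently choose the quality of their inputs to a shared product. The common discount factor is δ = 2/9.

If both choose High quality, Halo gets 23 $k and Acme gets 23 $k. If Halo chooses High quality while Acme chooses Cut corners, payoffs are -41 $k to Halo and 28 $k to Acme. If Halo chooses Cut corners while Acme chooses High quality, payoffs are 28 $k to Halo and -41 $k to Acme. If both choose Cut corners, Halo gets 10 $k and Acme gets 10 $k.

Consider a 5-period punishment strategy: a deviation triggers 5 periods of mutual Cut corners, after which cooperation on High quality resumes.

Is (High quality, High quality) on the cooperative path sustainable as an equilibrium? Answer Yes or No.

Comparing payoff streams over the 6 periods until play realigns: cooperate → 23(1+δ+…+δ^5); deviate → 28 + 10(δ+…+δ^5).
Cooperation is sustained iff (23−10)(δ+…+δ^5) ≥ 28−23.
δ+…+δ^5 = 2/9·(1−(2/9)^5)/(1−2/9) = 0.2856, and (28−23)/(23−10) = 0.3846.
0.2856 < 0.3846, so cooperation is not sustainable.

No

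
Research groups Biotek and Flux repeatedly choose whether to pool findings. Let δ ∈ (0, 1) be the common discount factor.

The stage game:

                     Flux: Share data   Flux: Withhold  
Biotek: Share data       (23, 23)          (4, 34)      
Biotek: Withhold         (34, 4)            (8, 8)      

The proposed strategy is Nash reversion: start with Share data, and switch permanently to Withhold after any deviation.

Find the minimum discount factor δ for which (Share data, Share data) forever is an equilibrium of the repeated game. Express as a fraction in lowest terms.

23/(1−δ) ≥ 34 + 8δ/(1−δ)
23 ≥ 34 − 26δ
δ ≥ 11/26.

11/26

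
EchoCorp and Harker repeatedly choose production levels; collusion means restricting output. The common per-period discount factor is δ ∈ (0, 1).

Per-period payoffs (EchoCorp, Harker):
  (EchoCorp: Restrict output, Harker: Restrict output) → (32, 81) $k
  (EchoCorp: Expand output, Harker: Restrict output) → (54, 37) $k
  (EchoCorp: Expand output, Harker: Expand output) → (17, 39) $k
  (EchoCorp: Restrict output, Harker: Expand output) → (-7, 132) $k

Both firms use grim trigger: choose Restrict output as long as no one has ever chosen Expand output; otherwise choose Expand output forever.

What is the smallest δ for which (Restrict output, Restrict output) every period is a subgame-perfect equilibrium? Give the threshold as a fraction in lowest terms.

22/37

EchoCorp's threshold: (54−32)/(54−17) = 22/37.
Harker's threshold: (132−81)/(132−39) = 17/31.
22/37 > 17/31, so EchoCorp binds and δ* = 22/37.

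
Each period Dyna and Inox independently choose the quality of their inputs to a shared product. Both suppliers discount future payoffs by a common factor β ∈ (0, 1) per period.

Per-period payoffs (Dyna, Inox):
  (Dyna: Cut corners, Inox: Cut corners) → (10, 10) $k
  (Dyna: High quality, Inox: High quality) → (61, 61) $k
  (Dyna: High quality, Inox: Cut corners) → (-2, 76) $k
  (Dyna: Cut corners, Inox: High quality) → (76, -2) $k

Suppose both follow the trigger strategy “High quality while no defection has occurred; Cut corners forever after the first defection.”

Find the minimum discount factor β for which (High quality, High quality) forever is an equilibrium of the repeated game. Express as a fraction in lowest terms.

Under grim trigger the critical discount factor is (T−C)/(T−P) with T = 76, C = 61, P = 10.
β* = (76−61)/(76−10) = 15/66 = 5/22.

5/22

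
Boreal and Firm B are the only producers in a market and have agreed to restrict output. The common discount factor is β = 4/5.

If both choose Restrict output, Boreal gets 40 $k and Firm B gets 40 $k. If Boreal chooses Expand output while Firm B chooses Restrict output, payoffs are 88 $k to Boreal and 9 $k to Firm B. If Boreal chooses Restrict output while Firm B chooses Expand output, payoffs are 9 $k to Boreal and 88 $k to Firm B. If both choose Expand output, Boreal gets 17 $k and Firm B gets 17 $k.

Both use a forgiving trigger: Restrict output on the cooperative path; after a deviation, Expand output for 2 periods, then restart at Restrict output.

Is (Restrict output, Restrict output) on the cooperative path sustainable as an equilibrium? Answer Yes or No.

No

A one-shot deviation gives 88 now, then 17 for 2 periods, then back to 40.
Gain from deviating: (88−40) today; loss: (40−17) in each of the next 2 periods.
No-deviation condition: (40−17)(β+…+β^2) ≥ 88−40, i.e. β+…+β^2 ≥ 48/23.
At β = 4/5: β+…+β^2 = 1.4400 < 2.0870.
So cooperation is not sustainable.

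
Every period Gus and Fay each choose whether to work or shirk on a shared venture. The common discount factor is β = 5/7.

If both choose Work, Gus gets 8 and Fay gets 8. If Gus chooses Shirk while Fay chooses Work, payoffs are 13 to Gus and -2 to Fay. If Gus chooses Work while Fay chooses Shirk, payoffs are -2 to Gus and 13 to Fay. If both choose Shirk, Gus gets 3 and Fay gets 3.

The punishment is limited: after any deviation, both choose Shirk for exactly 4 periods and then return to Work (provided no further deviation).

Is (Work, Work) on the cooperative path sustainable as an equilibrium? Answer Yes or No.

A one-shot deviation gives 13 now, then 3 for 4 periods, then back to 8.
Gain from deviating: (13−8) today; loss: (8−3) in each of the next 4 periods.
No-deviation condition: (8−3)(β+…+β^4) ≥ 13−8, i.e. β+…+β^4 ≥ 1.
At β = 5/7: β+…+β^4 = 1.8492 ≥ 1.0000.
So cooperation is sustainable.

Yes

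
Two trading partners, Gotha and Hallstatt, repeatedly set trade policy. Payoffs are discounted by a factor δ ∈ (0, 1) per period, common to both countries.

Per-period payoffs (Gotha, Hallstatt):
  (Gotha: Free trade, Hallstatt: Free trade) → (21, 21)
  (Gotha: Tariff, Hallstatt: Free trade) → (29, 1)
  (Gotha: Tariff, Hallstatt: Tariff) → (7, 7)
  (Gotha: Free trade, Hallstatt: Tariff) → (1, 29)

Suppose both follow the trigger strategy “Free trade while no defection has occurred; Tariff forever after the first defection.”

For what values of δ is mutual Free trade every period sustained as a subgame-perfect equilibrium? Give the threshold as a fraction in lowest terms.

4/11

Under grim trigger the critical discount factor is (T−C)/(T−P) with T = 29, C = 21, P = 7.
δ* = (29−21)/(29−7) = 8/22 = 4/11.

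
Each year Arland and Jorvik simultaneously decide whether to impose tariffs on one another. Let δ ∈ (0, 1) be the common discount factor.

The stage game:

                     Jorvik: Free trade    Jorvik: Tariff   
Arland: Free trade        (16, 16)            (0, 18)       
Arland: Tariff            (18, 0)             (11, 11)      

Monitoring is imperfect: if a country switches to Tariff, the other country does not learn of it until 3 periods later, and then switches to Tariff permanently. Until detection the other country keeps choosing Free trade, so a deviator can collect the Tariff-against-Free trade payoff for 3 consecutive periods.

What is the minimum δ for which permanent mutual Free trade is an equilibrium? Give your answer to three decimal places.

0.659

The best deviation is to choose Tariff for all 3 undetected periods, earning 18 each, then 11 forever once detected.
Deviation value: 18(1−δ^3)/(1−δ) + 11δ^3/(1−δ); cooperation value: 16/(1−δ).
IC: 16 ≥ 18(1−δ^3) + 11δ^3 = 18 − 7δ^3.
So δ^3 ≥ 2/7, giving δ ≥ (2/7)^(1/3) ≈ 0.659.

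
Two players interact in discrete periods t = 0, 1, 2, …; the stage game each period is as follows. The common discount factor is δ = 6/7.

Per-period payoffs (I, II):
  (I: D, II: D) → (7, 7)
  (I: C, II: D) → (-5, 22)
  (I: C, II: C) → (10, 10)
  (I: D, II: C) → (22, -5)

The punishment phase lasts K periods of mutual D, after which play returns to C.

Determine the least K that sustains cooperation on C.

8

IC: δ(1−δ^K)/(1−δ) ≥ (22−10)/(10−7) = 4.
With δ = 6/7: need 1 − δ^K ≥ 4·(1−6/7)/(6/7), i.e. δ^K ≤ 0.3333.
Since (6/7)^7 = 0.3399 and (6/7)^8 = 0.2914, the smallest such K is 8.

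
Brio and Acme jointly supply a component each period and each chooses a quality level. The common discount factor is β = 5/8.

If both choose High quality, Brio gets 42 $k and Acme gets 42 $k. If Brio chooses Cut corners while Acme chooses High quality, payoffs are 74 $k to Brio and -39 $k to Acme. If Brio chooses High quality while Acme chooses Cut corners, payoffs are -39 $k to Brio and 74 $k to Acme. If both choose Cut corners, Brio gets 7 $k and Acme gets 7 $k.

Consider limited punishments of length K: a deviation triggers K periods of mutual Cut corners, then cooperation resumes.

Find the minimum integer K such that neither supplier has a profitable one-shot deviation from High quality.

IC: β(1−β^K)/(1−β) ≥ (74−42)/(42−7) = 32/35.
With β = 5/8: need 1 − β^K ≥ 32/35·(1−5/8)/(5/8), i.e. β^K ≤ 0.4514.
Since (5/8)^1 = 0.6250 and (5/8)^2 = 0.3906, the smallest such K is 2.

2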